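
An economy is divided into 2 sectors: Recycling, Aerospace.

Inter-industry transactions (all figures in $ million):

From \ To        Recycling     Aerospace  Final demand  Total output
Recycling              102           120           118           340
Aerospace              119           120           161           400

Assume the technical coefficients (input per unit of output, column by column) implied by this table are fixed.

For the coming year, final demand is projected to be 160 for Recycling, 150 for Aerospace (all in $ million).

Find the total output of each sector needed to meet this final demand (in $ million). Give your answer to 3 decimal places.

Technical coefficients a_ij = z_ij / X_j:
  a_11 = 102/340 = 0.30, a_21 = 119/340 = 0.35
  a_12 = 120/400 = 0.30, a_22 = 120/400 = 0.30
I − A =
  [   0.70    -0.30]
  [  -0.35     0.70]
det(I−A) = (0.70)(0.70) − (-0.30)(-0.35) = 0.3850
adj(I−A) = [[0.70, 0.30], [0.35, 0.70]]
(I − A)⁻¹ = adj(I−A) / det(I−A) ≈
  [   1.8182     0.7792]
  [   0.9091     1.8182]
x = (I − A)⁻¹ d = adj(I−A)·d / det(I−A), with det(I−A) = 0.3850:
  x_1 = (0.70·160 + 0.30·150) / 0.3850 = 157.00 / 0.3850 ≈ 407.792
  x_2 = (0.35·160 + 0.70·150) / 0.3850 = 161.00 / 0.3850 ≈ 418.182

x_1 = 407.792, x_2 = 418.182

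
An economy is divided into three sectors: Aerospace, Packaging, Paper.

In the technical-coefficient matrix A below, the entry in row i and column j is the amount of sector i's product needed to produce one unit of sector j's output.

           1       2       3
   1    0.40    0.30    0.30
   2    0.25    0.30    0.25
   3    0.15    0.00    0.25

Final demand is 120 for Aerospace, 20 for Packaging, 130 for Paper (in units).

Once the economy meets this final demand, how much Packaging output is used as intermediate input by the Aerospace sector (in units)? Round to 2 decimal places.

z_21 = 121.01

I − A =
  [   0.60    -0.30    -0.30]
  [  -0.25     0.70    -0.25]
  [  -0.15     0.00     0.75]
Cofactors of I−A, C_ij = (−1)^(i+j)·(minor ij) (rows/columns in the sector order above):
  C_11 = (0.70)(0.75) − (-0.25)(0.00) = 0.5250
  C_12 = −[(-0.25)(0.75) − (-0.25)(-0.15)] = 0.2250
  C_13 = (-0.25)(0.00) − (0.70)(-0.15) = 0.1050
  C_21 = −[(-0.30)(0.75) − (-0.30)(0.00)] = 0.2250
  C_22 = (0.60)(0.75) − (-0.30)(-0.15) = 0.4050
  C_23 = −[(0.60)(0.00) − (-0.30)(-0.15)] = 0.0450
  C_31 = (-0.30)(-0.25) − (-0.30)(0.70) = 0.2850
  C_32 = −[(0.60)(-0.25) − (-0.30)(-0.25)] = 0.2250
  C_33 = (0.60)(0.70) − (-0.30)(-0.25) = 0.3450
det(I−A) = Σ_j (I−A)_1j·C_1j = (0.60)(0.5250) + (-0.30)(0.2250) + (-0.30)(0.1050) = 0.2160
adj(I−A) = Cᵀ =
  [ 0.5250   0.2250   0.2850]
  [ 0.2250   0.4050   0.2250]
  [ 0.1050   0.0450   0.3450]
(I − A)⁻¹ = adj(I−A) / det(I−A) ≈
  [   2.4306     1.0417     1.3194]
  [   1.0417     1.8750     1.0417]
  [   0.4861     0.2083     1.5972]
First solve x = (I − A)⁻¹ d = adj(I−A)·d / det(I−A); in particular x_1 = (0.5250·120 + 0.2250·20 + 0.2850·130) / 0.2160 = 104.55 / 0.2160 ≈ 484.0278.
Intermediate flow from 2 to 1: z_21 = a_21 · x_1 = 0.25 × 104.55 / 0.2160 = 26.1375 / 0.2160 ≈ 121.01.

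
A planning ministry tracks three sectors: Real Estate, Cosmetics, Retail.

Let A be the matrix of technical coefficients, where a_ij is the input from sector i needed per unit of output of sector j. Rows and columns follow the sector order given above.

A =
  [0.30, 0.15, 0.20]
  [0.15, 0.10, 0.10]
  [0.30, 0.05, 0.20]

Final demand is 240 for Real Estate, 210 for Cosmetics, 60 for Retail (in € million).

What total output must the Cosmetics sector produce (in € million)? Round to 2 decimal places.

I − A =
  [   0.70    -0.15    -0.20]
  [  -0.15     0.90    -0.10]
  [  -0.30    -0.05     0.80]
Cofactors of I−A, C_ij = (−1)^(i+j)·(minor ij) (rows/columns in the sector order above):
  C_11 = (0.90)(0.80) − (-0.10)(-0.05) = 0.7150
  C_12 = −[(-0.15)(0.80) − (-0.10)(-0.30)] = 0.1500
  C_13 = (-0.15)(-0.05) − (0.90)(-0.30) = 0.2775
  C_21 = −[(-0.15)(0.80) − (-0.20)(-0.05)] = 0.1300
  C_22 = (0.70)(0.80) − (-0.20)(-0.30) = 0.5000
  C_23 = −[(0.70)(-0.05) − (-0.15)(-0.30)] = 0.0800
  C_31 = (-0.15)(-0.10) − (-0.20)(0.90) = 0.1950
  C_32 = −[(0.70)(-0.10) − (-0.20)(-0.15)] = 0.1000
  C_33 = (0.70)(0.90) − (-0.15)(-0.15) = 0.6075
det(I−A) = Σ_j (I−A)_1j·C_1j = (0.70)(0.7150) + (-0.15)(0.1500) + (-0.20)(0.2775) = 0.4225
adj(I−A) = Cᵀ =
  [ 0.7150   0.1300   0.1950]
  [ 0.1500   0.5000   0.1000]
  [ 0.2775   0.0800   0.6075]
(I − A)⁻¹ = adj(I−A) / det(I−A) ≈
  [   1.6923     0.3077     0.4615]
  [   0.3550     1.1834     0.2367]
  [   0.6568     0.1893     1.4379]
x = (I − A)⁻¹ d = adj(I−A)·d / det(I−A), with det(I−A) = 0.4225:
  x_1 = (0.7150·240 + 0.1300·210 + 0.1950·60) / 0.4225 = 210.60 / 0.4225 ≈ 498.46
  x_2 = (0.1500·240 + 0.5000·210 + 0.1000·60) / 0.4225 = 147.00 / 0.4225 ≈ 347.93
  x_3 = (0.2775·240 + 0.0800·210 + 0.6075·60) / 0.4225 = 119.85 / 0.4225 ≈ 283.67

x_2 = 347.93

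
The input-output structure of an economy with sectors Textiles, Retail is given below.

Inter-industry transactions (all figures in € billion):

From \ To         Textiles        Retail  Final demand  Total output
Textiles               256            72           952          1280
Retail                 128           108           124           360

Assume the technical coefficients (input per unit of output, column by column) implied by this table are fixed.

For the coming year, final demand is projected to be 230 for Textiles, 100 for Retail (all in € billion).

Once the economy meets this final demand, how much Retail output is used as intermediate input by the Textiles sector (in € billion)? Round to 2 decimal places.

z_RT = 33.52

Technical coefficients a_ij = z_ij / X_j:
  a_TT = 256/1280 = 0.20, a_RT = 128/1280 = 0.10
  a_TR = 72/360 = 0.20, a_RR = 108/360 = 0.30
I − A =
  [   0.80    -0.20]
  [  -0.10     0.70]
det(I−A) = (0.80)(0.70) − (-0.20)(-0.10) = 0.5400
adj(I−A) = [[0.70, 0.20], [0.10, 0.80]]
(I − A)⁻¹ = adj(I−A) / det(I−A) ≈
  [   1.2963     0.3704]
  [   0.1852     1.4815]
First solve x = (I − A)⁻¹ d = adj(I−A)·d / det(I−A); in particular x_T = (0.70·230 + 0.20·100) / 0.5400 = 181.00 / 0.5400 ≈ 335.1852.
Intermediate flow from R to T: z_RT = a_RT · x_T = 0.10 × 181.00 / 0.5400 = 18.10 / 0.5400 ≈ 33.52.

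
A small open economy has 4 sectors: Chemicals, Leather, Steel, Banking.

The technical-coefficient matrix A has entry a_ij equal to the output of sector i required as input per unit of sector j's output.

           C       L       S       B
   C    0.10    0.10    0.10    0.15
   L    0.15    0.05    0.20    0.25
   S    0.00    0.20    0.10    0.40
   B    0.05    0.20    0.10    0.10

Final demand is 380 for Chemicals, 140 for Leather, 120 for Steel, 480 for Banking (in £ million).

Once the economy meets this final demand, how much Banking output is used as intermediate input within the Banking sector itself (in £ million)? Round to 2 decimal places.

I − A =
  [   0.90    -0.10    -0.10    -0.15]
  [  -0.15     0.95    -0.20    -0.25]
  [   0.00    -0.20     0.90    -0.40]
  [  -0.05    -0.20    -0.10     0.90]
Compute the cofactors C_ij = (−1)^(i+j)·(3×3 minor ij) of I−A; the adjugate is their transpose:
adj(I−A) = Cᵀ =
  [ 0.629500   0.133000   0.121250   0.195750]
  [ 0.130750   0.684250   0.200000   0.300750]
  [ 0.060500   0.234500   0.698125   0.385500]
  [ 0.070750   0.185500   0.128750   0.717000]
det(I−A) = Σ_j (I−A)_1j·C_1j = (0.90)(0.629500) + (-0.10)(0.130750) + (-0.10)(0.060500) + (-0.15)(0.070750) = 0.5368125
(I − A)⁻¹ = adj(I−A) / det(I−A) ≈
  [   1.1727     0.2478     0.2259     0.3647]
  [   0.2436     1.2747     0.3726     0.5603]
  [   0.1127     0.4368     1.3005     0.7181]
  [   0.1318     0.3456     0.2398     1.3357]
First solve x = (I − A)⁻¹ d = adj(I−A)·d / det(I−A); in particular x_B = (0.070750·380 + 0.185500·140 + 0.128750·120 + 0.717000·480) / 0.5368125 = 412.465 / 0.5368125 ≈ 768.3595.
Intermediate flow from B to B: z_BB = a_BB · x_B = 0.10 × 412.465 / 0.5368125 = 41.2465 / 0.5368125 ≈ 76.84.

z_BB = 76.84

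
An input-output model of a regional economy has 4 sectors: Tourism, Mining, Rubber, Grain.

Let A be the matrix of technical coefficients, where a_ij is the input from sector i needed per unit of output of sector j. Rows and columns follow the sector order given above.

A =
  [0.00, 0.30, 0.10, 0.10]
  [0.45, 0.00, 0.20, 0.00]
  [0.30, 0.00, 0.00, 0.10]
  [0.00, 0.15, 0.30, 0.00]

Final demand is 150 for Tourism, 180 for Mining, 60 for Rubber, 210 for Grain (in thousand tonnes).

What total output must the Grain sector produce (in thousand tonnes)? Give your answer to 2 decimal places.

I − A =
  [   1.00    -0.30    -0.10    -0.10]
  [  -0.45     1.00    -0.20     0.00]
  [  -0.30     0.00     1.00    -0.10]
  [   0.00    -0.15    -0.30     1.00]
Compute the cofactors C_ij = (−1)^(i+j)·(3×3 minor ij) of I−A; the adjugate is their transpose:
adj(I−A) = Cᵀ =
  [ 0.96700   0.30750   0.19300   0.11600]
  [ 0.49650   0.93100   0.25850   0.07550]
  [ 0.30675   0.10950   0.85825   0.11650]
  [ 0.16650   0.17250   0.29625   0.81700]
det(I−A) = Σ_j (I−A)_1j·C_1j = (1.00)(0.96700) + (-0.30)(0.49650) + (-0.10)(0.30675) + (-0.10)(0.16650) = 0.770725
(I − A)⁻¹ = adj(I−A) / det(I−A) ≈
  [   1.2547     0.3990     0.2504     0.1505]
  [   0.6442     1.2080     0.3354     0.0980]
  [   0.3980     0.1421     1.1136     0.1512]
  [   0.2160     0.2238     0.3844     1.0600]
x = (I − A)⁻¹ d = adj(I−A)·d / det(I−A), with det(I−A) = 0.770725:
  x_T = (0.96700·150 + 0.30750·180 + 0.19300·60 + 0.11600·210) / 0.770725 = 236.34 / 0.770725 ≈ 306.65
  x_M = (0.49650·150 + 0.93100·180 + 0.25850·60 + 0.07550·210) / 0.770725 = 273.42 / 0.770725 ≈ 354.76
  x_R = (0.30675·150 + 0.10950·180 + 0.85825·60 + 0.11650·210) / 0.770725 = 141.6825 / 0.770725 ≈ 183.83
  x_G = (0.16650·150 + 0.17250·180 + 0.29625·60 + 0.81700·210) / 0.770725 = 245.37 / 0.770725 ≈ 318.36

x_G = 318.36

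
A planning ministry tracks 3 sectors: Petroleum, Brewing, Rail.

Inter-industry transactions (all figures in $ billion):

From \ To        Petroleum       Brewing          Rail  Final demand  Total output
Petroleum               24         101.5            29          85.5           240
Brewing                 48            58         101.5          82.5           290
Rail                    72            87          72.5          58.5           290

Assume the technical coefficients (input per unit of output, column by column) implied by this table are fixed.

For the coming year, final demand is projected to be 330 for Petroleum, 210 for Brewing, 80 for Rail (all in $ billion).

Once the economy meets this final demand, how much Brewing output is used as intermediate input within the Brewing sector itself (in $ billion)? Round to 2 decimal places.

z_22 = 151.05

Technical coefficients a_ij = z_ij / X_j:
  a_11 = 24/240 = 0.10, a_21 = 48/240 = 0.20, a_31 = 72/240 = 0.30
  a_12 = 101.5/290 = 0.35, a_22 = 58/290 = 0.20, a_32 = 87/290 = 0.30
  a_13 = 29/290 = 0.10, a_23 = 101.5/290 = 0.35, a_33 = 72.5/290 = 0.25
I − A =
  [   0.90    -0.35    -0.10]
  [  -0.20     0.80    -0.35]
  [  -0.30    -0.30     0.75]
Cofactors of I−A, C_ij = (−1)^(i+j)·(minor ij) (rows/columns in the sector order above):
  C_11 = (0.80)(0.75) − (-0.35)(-0.30) = 0.4950
  C_12 = −[(-0.20)(0.75) − (-0.35)(-0.30)] = 0.2550
  C_13 = (-0.20)(-0.30) − (0.80)(-0.30) = 0.3000
  C_21 = −[(-0.35)(0.75) − (-0.10)(-0.30)] = 0.2925
  C_22 = (0.90)(0.75) − (-0.10)(-0.30) = 0.6450
  C_23 = −[(0.90)(-0.30) − (-0.35)(-0.30)] = 0.3750
  C_31 = (-0.35)(-0.35) − (-0.10)(0.80) = 0.2025
  C_32 = −[(0.90)(-0.35) − (-0.10)(-0.20)] = 0.3350
  C_33 = (0.90)(0.80) − (-0.35)(-0.20) = 0.6500
det(I−A) = Σ_j (I−A)_1j·C_1j = (0.90)(0.4950) + (-0.35)(0.2550) + (-0.10)(0.3000) = 0.32625
adj(I−A) = Cᵀ =
  [ 0.4950   0.2925   0.2025]
  [ 0.2550   0.6450   0.3350]
  [ 0.3000   0.3750   0.6500]
(I − A)⁻¹ = adj(I−A) / det(I−A) ≈
  [   1.5172     0.8966     0.6207]
  [   0.7816     1.9770     1.0268]
  [   0.9195     1.1494     1.9923]
First solve x = (I − A)⁻¹ d = adj(I−A)·d / det(I−A); in particular x_2 = (0.2550·330 + 0.6450·210 + 0.3350·80) / 0.32625 = 246.40 / 0.32625 ≈ 755.2490.
Intermediate flow from 2 to 2: z_22 = a_22 · x_2 = 0.20 × 246.40 / 0.32625 = 49.28 / 0.32625 ≈ 151.05.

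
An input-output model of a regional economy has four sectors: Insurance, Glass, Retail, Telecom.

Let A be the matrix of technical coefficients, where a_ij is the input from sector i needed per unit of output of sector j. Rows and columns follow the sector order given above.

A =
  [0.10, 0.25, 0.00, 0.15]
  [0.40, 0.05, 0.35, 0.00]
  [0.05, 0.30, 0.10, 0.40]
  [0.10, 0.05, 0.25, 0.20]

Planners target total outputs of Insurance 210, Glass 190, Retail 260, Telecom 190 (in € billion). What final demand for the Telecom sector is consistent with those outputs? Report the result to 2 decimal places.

d_T = 56.50

I − A =
  [   0.90    -0.25     0.00    -0.15]
  [  -0.40     0.95    -0.35     0.00]
  [  -0.05    -0.30     0.90    -0.40]
  [  -0.10    -0.05    -0.25     0.80]
d = (I − A) x:
  d_I = (+0.90)·210 + (-0.25)·190 + (+0.00)·260 + (-0.15)·190 = 113.00
  d_G = (-0.40)·210 + (+0.95)·190 + (-0.35)·260 + (+0.00)·190 = 5.50
  d_R = (-0.05)·210 + (-0.30)·190 + (+0.90)·260 + (-0.40)·190 = 90.50
  d_T = (-0.10)·210 + (-0.05)·190 + (-0.25)·260 + (+0.80)·190 = 56.50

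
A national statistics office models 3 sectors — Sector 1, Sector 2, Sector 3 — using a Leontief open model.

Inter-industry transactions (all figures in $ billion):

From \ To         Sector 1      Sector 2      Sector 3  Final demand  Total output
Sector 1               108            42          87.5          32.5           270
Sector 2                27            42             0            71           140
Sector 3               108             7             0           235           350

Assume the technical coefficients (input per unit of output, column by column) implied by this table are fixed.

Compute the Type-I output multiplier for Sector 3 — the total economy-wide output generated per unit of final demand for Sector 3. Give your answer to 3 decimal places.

m_3 = 1.851

Technical coefficients a_ij = z_ij / X_j:
  a_11 = 108/270 = 0.40, a_21 = 27/270 = 0.10, a_31 = 108/270 = 0.40
  a_12 = 42/140 = 0.30, a_22 = 42/140 = 0.30, a_32 = 7/140 = 0.05
  a_13 = 87.5/350 = 0.25, a_23 = 0/350 = 0.00, a_33 = 0/350 = 0.00
I − A =
  [   0.60    -0.30    -0.25]
  [  -0.10     0.70     0.00]
  [  -0.40    -0.05     1.00]
Cofactors of I−A, C_ij = (−1)^(i+j)·(minor ij) (rows/columns in the sector order above):
  C_11 = (0.70)(1.00) − (0.00)(-0.05) = 0.7000
  C_12 = −[(-0.10)(1.00) − (0.00)(-0.40)] = 0.1000
  C_13 = (-0.10)(-0.05) − (0.70)(-0.40) = 0.2850
  C_21 = −[(-0.30)(1.00) − (-0.25)(-0.05)] = 0.3125
  C_22 = (0.60)(1.00) − (-0.25)(-0.40) = 0.5000
  C_23 = −[(0.60)(-0.05) − (-0.30)(-0.40)] = 0.1500
  C_31 = (-0.30)(0.00) − (-0.25)(0.70) = 0.1750
  C_32 = −[(0.60)(0.00) − (-0.25)(-0.10)] = 0.0250
  C_33 = (0.60)(0.70) − (-0.30)(-0.10) = 0.3900
det(I−A) = Σ_j (I−A)_1j·C_1j = (0.60)(0.7000) + (-0.30)(0.1000) + (-0.25)(0.2850) = 0.31875
adj(I−A) = Cᵀ =
  [ 0.7000   0.3125   0.1750]
  [ 0.1000   0.5000   0.0250]
  [ 0.2850   0.1500   0.3900]
(I − A)⁻¹ = adj(I−A) / det(I−A) ≈
  [   2.1961     0.9804     0.5490]
  [   0.3137     1.5686     0.0784]
  [   0.8941     0.4706     1.2235]
The output multiplier for sector j is the column-j sum of the Leontief inverse (I − A)⁻¹ = adj(I−A) / det(I−A).
Column 3 of adj(I−A): (0.1750, 0.0250, 0.3900); det(I−A) = 0.31875.
m_3 = (0.1750 + 0.0250 + 0.3900) / 0.31875 = 0.59 / 0.31875 ≈ 1.851.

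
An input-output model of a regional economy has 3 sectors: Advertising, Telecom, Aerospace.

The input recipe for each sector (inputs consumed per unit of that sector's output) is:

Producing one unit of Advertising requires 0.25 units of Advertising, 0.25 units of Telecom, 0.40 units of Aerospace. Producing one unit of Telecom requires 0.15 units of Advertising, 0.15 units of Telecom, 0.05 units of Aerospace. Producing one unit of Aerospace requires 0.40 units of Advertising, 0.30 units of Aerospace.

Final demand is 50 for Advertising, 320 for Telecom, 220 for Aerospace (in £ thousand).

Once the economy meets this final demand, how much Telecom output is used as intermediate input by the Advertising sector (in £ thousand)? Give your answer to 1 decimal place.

I − A =
  [   0.75    -0.15    -0.40]
  [  -0.25     0.85     0.00]
  [  -0.40    -0.05     0.70]
Cofactors of I−A, C_ij = (−1)^(i+j)·(minor ij) (rows/columns in the sector order above):
  C_11 = (0.85)(0.70) − (0.00)(-0.05) = 0.5950
  C_12 = −[(-0.25)(0.70) − (0.00)(-0.40)] = 0.1750
  C_13 = (-0.25)(-0.05) − (0.85)(-0.40) = 0.3525
  C_21 = −[(-0.15)(0.70) − (-0.40)(-0.05)] = 0.1250
  C_22 = (0.75)(0.70) − (-0.40)(-0.40) = 0.3650
  C_23 = −[(0.75)(-0.05) − (-0.15)(-0.40)] = 0.0975
  C_31 = (-0.15)(0.00) − (-0.40)(0.85) = 0.3400
  C_32 = −[(0.75)(0.00) − (-0.40)(-0.25)] = 0.1000
  C_33 = (0.75)(0.85) − (-0.15)(-0.25) = 0.6000
det(I−A) = Σ_j (I−A)_1j·C_1j = (0.75)(0.5950) + (-0.15)(0.1750) + (-0.40)(0.3525) = 0.2790
adj(I−A) = Cᵀ =
  [ 0.5950   0.1250   0.3400]
  [ 0.1750   0.3650   0.1000]
  [ 0.3525   0.0975   0.6000]
(I − A)⁻¹ = adj(I−A) / det(I−A) ≈
  [   2.1326     0.4480     1.2186]
  [   0.6272     1.3082     0.3584]
  [   1.2634     0.3495     2.1505]
First solve x = (I − A)⁻¹ d = adj(I−A)·d / det(I−A); in particular x_1 = (0.5950·50 + 0.1250·320 + 0.3400·220) / 0.2790 = 144.55 / 0.2790 ≈ 518.100.
Intermediate flow from 2 to 1: z_21 = a_21 · x_1 = 0.25 × 144.55 / 0.2790 = 36.1375 / 0.2790 ≈ 129.5.

z_21 = 129.5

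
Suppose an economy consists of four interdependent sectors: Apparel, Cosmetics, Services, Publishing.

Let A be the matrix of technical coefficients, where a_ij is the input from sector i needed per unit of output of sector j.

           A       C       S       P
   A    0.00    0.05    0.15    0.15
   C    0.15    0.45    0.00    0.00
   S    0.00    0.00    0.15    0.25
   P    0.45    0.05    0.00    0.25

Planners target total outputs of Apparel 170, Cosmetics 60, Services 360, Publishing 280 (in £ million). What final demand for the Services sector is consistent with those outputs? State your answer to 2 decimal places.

I − A =
  [   1.00    -0.05    -0.15    -0.15]
  [  -0.15     0.55     0.00     0.00]
  [   0.00     0.00     0.85    -0.25]
  [  -0.45    -0.05     0.00     0.75]
d = (I − A) x:
  d_A = (+1.00)·170 + (-0.05)·60 + (-0.15)·360 + (-0.15)·280 = 71.00
  d_C = (-0.15)·170 + (+0.55)·60 + (+0.00)·360 + (+0.00)·280 = 7.50
  d_S = (+0.00)·170 + (+0.00)·60 + (+0.85)·360 + (-0.25)·280 = 236.00
  d_P = (-0.45)·170 + (-0.05)·60 + (+0.00)·360 + (+0.75)·280 = 130.50

d_S = 236.00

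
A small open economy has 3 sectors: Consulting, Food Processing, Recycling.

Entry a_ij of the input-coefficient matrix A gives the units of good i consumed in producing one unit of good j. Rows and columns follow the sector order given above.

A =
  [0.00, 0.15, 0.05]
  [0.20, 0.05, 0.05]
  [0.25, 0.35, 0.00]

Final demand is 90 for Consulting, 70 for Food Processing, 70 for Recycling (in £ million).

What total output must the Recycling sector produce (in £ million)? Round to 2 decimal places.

x_3 = 134.65

I − A =
  [   1.00    -0.15    -0.05]
  [  -0.20     0.95    -0.05]
  [  -0.25    -0.35     1.00]
Cofactors of I−A, C_ij = (−1)^(i+j)·(minor ij) (rows/columns in the sector order above):
  C_11 = (0.95)(1.00) − (-0.05)(-0.35) = 0.9325
  C_12 = −[(-0.20)(1.00) − (-0.05)(-0.25)] = 0.2125
  C_13 = (-0.20)(-0.35) − (0.95)(-0.25) = 0.3075
  C_21 = −[(-0.15)(1.00) − (-0.05)(-0.35)] = 0.1675
  C_22 = (1.00)(1.00) − (-0.05)(-0.25) = 0.9875
  C_23 = −[(1.00)(-0.35) − (-0.15)(-0.25)] = 0.3875
  C_31 = (-0.15)(-0.05) − (-0.05)(0.95) = 0.0550
  C_32 = −[(1.00)(-0.05) − (-0.05)(-0.20)] = 0.0600
  C_33 = (1.00)(0.95) − (-0.15)(-0.20) = 0.9200
det(I−A) = Σ_j (I−A)_1j·C_1j = (1.00)(0.9325) + (-0.15)(0.2125) + (-0.05)(0.3075) = 0.88525
adj(I−A) = Cᵀ =
  [ 0.9325   0.1675   0.0550]
  [ 0.2125   0.9875   0.0600]
  [ 0.3075   0.3875   0.9200]
(I − A)⁻¹ = adj(I−A) / det(I−A) ≈
  [   1.0534     0.1892     0.0621]
  [   0.2400     1.1155     0.0678]
  [   0.3474     0.4377     1.0393]
x = (I − A)⁻¹ d = adj(I−A)·d / det(I−A), with det(I−A) = 0.88525:
  x_1 = (0.9325·90 + 0.1675·70 + 0.0550·70) / 0.88525 = 99.50 / 0.88525 ≈ 112.40
  x_2 = (0.2125·90 + 0.9875·70 + 0.0600·70) / 0.88525 = 92.45 / 0.88525 ≈ 104.43
  x_3 = (0.3075·90 + 0.3875·70 + 0.9200·70) / 0.88525 = 119.20 / 0.88525 ≈ 134.65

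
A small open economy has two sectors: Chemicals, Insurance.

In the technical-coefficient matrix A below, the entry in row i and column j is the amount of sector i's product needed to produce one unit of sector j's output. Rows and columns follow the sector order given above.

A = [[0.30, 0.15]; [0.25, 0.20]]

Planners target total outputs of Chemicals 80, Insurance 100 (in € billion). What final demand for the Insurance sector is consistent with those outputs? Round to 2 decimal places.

d_I = 60.00

I − A =
  [   0.70    -0.15]
  [  -0.25     0.80]
d = (I − A) x:
  d_C = (+0.70)·80 + (-0.15)·100 = 41.00
  d_I = (-0.25)·80 + (+0.80)·100 = 60.00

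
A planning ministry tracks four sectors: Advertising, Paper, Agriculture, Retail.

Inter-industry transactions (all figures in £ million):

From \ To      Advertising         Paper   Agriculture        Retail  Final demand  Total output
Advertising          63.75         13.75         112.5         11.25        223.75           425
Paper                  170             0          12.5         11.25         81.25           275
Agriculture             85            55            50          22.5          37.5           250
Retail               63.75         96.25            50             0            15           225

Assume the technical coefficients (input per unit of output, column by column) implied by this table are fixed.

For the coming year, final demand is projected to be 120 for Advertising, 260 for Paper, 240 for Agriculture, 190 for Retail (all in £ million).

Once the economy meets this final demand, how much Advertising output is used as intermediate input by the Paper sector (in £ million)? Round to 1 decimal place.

z_12 = 27.1

Technical coefficients a_ij = z_ij / X_j:
  a_11 = 63.75/425 = 0.15, a_21 = 170/425 = 0.40, a_31 = 85/425 = 0.20, a_41 = 63.75/425 = 0.15
  a_12 = 13.75/275 = 0.05, a_22 = 0/275 = 0.00, a_32 = 55/275 = 0.20, a_42 = 96.25/275 = 0.35
  a_13 = 112.5/250 = 0.45, a_23 = 12.5/250 = 0.05, a_33 = 50/250 = 0.20, a_43 = 50/250 = 0.20
  a_14 = 11.25/225 = 0.05, a_24 = 11.25/225 = 0.05, a_34 = 22.5/225 = 0.10, a_44 = 0/225 = 0.00
I − A =
  [   0.85    -0.05    -0.45    -0.05]
  [  -0.40     1.00    -0.05    -0.05]
  [  -0.20    -0.20     0.80    -0.10]
  [  -0.15    -0.35    -0.20     1.00]
Compute the cofactors C_ij = (−1)^(i+j)·(3×3 minor ij) of I−A; the adjugate is their transpose:
adj(I−A) = Cᵀ =
  [ 0.75225   0.16075   0.45600   0.09125]
  [ 0.33075   0.55825   0.23800   0.06825]
  [ 0.30700   0.21250   0.80025   0.10600]
  [ 0.29000   0.26200   0.31175   0.52900]
det(I−A) = Σ_j (I−A)_1j·C_1j = (0.85)(0.75225) + (-0.05)(0.33075) + (-0.45)(0.30700) + (-0.05)(0.29000) = 0.470225
(I − A)⁻¹ = adj(I−A) / det(I−A) ≈
  [   1.5998     0.3419     0.9697     0.1941]
  [   0.7034     1.1872     0.5061     0.1451]
  [   0.6529     0.4519     1.7018     0.2254]
  [   0.6167     0.5572     0.6630     1.1250]
First solve x = (I − A)⁻¹ d = adj(I−A)·d / det(I−A); in particular x_2 = (0.33075·120 + 0.55825·260 + 0.23800·240 + 0.06825·190) / 0.470225 = 254.9225 / 0.470225 ≈ 542.129.
Intermediate flow from 1 to 2: z_12 = a_12 · x_2 = 0.05 × 254.9225 / 0.470225 = 12.746125 / 0.470225 ≈ 27.1.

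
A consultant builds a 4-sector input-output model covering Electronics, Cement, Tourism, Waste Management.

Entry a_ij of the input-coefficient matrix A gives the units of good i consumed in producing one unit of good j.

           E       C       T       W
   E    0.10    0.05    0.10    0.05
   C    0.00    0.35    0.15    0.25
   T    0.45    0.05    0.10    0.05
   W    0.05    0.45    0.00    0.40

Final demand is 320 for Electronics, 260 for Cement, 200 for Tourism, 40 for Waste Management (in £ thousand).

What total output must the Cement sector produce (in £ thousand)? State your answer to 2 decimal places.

x_C = 801.38

I − A =
  [   0.90    -0.05    -0.10    -0.05]
  [   0.00     0.65    -0.15    -0.25]
  [  -0.45    -0.05     0.90    -0.05]
  [  -0.05    -0.45     0.00     0.60]
Compute the cofactors C_ij = (−1)^(i+j)·(3×3 minor ij) of I−A; the adjugate is their transpose:
adj(I−A) = Cᵀ =
  [ 0.241875   0.052500   0.035625   0.045000]
  [ 0.052125   0.456500   0.081875   0.201375]
  [ 0.127125   0.070875   0.247500   0.060750]
  [ 0.059250   0.346750   0.064375   0.487125]
det(I−A) = Σ_j (I−A)_1j·C_1j = (0.90)(0.241875) + (-0.05)(0.052125) + (-0.10)(0.127125) + (-0.05)(0.059250) = 0.19940625
(I − A)⁻¹ = adj(I−A) / det(I−A) ≈
  [   1.2130     0.2633     0.1787     0.2257]
  [   0.2614     2.2893     0.4106     1.0099]
  [   0.6375     0.3554     1.2412     0.3047]
  [   0.2971     1.7389     0.3228     2.4429]
x = (I − A)⁻¹ d = adj(I−A)·d / det(I−A), with det(I−A) = 0.19940625:
  x_E = (0.241875·320 + 0.052500·260 + 0.035625·200 + 0.045000·40) / 0.19940625 = 99.975 / 0.19940625 ≈ 501.36
  x_C = (0.052125·320 + 0.456500·260 + 0.081875·200 + 0.201375·40) / 0.19940625 = 159.80 / 0.19940625 ≈ 801.38
  x_T = (0.127125·320 + 0.070875·260 + 0.247500·200 + 0.060750·40) / 0.19940625 = 111.0375 / 0.19940625 ≈ 556.84
  x_W = (0.059250·320 + 0.346750·260 + 0.064375·200 + 0.487125·40) / 0.19940625 = 141.475 / 0.19940625 ≈ 709.48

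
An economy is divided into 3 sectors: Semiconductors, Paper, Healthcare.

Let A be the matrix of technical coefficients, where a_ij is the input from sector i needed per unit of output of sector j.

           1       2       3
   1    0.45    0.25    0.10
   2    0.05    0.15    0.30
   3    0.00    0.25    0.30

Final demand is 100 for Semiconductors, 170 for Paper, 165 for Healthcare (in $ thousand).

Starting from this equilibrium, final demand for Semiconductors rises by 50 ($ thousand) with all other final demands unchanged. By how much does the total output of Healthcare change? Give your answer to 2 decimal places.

Δx_3 = 2.26

I − A =
  [   0.55    -0.25    -0.10]
  [  -0.05     0.85    -0.30]
  [   0.00    -0.25     0.70]
Cofactors of I−A, C_ij = (−1)^(i+j)·(minor ij) (rows/columns in the sector order above):
  C_11 = (0.85)(0.70) − (-0.30)(-0.25) = 0.5200
  C_12 = −[(-0.05)(0.70) − (-0.30)(0.00)] = 0.0350
  C_13 = (-0.05)(-0.25) − (0.85)(0.00) = 0.0125
  C_21 = −[(-0.25)(0.70) − (-0.10)(-0.25)] = 0.2000
  C_22 = (0.55)(0.70) − (-0.10)(0.00) = 0.3850
  C_23 = −[(0.55)(-0.25) − (-0.25)(0.00)] = 0.1375
  C_31 = (-0.25)(-0.30) − (-0.10)(0.85) = 0.1600
  C_32 = −[(0.55)(-0.30) − (-0.10)(-0.05)] = 0.1700
  C_33 = (0.55)(0.85) − (-0.25)(-0.05) = 0.4550
det(I−A) = Σ_j (I−A)_1j·C_1j = (0.55)(0.5200) + (-0.25)(0.0350) + (-0.10)(0.0125) = 0.2760
adj(I−A) = Cᵀ =
  [ 0.5200   0.2000   0.1600]
  [ 0.0350   0.3850   0.1700]
  [ 0.0125   0.1375   0.4550]
(I − A)⁻¹ = adj(I−A) / det(I−A) ≈
  [   1.8841     0.7246     0.5797]
  [   0.1268     1.3949     0.6159]
  [   0.0453     0.4982     1.6486]
Δx = (I − A)⁻¹ Δd with Δd having +50 in the Semiconductors component and 0 elsewhere.
So Δx_3 = L_31 · (+50), where L_31 = adj(I−A)_31 / det(I−A) = 0.0125 / 0.2760.
Δx_3 = 0.0125 × (+50) / 0.2760 = 0.625 / 0.2760 ≈ 2.26.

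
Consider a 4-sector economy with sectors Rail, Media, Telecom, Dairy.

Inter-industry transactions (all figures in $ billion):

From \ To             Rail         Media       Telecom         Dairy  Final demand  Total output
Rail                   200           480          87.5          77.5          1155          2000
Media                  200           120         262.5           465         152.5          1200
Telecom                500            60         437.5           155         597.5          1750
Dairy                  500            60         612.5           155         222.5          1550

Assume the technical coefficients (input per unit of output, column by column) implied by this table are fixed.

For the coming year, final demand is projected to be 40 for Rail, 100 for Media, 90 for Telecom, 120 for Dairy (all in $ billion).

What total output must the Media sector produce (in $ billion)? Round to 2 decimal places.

x_2 = 272.43

Technical coefficients a_ij = z_ij / X_j:
  a_11 = 200/2000 = 0.10, a_21 = 200/2000 = 0.10, a_31 = 500/2000 = 0.25, a_41 = 500/2000 = 0.25
  a_12 = 480/1200 = 0.40, a_22 = 120/1200 = 0.10, a_32 = 60/1200 = 0.05, a_42 = 60/1200 = 0.05
  a_13 = 87.5/1750 = 0.05, a_23 = 262.5/1750 = 0.15, a_33 = 437.5/1750 = 0.25, a_43 = 612.5/1750 = 0.35
  a_14 = 77.5/1550 = 0.05, a_24 = 465/1550 = 0.30, a_34 = 155/1550 = 0.10, a_44 = 155/1550 = 0.10
I − A =
  [   0.90    -0.40    -0.05    -0.05]
  [  -0.10     0.90    -0.15    -0.30]
  [  -0.25    -0.05     0.75    -0.10]
  [  -0.25    -0.05    -0.35     0.90]
Compute the cofactors C_ij = (−1)^(i+j)·(3×3 minor ij) of I−A; the adjugate is their transpose:
adj(I−A) = Cᵀ =
  [ 0.552000   0.261250   0.151875   0.134625]
  [ 0.184000   0.549750   0.224125   0.218375]
  [ 0.230000   0.145000   0.638000   0.132000]
  [ 0.253000   0.159500   0.302750   0.544250]
det(I−A) = Σ_j (I−A)_1j·C_1j = (0.90)(0.552000) + (-0.40)(0.184000) + (-0.05)(0.230000) + (-0.05)(0.253000) = 0.39905
(I − A)⁻¹ = adj(I−A) / det(I−A) ≈
  [   1.3833     0.6547     0.3806     0.3374]
  [   0.4611     1.3776     0.5616     0.5472]
  [   0.5764     0.3634     1.5988     0.3308]
  [   0.6340     0.3997     0.7587     1.3639]
x = (I − A)⁻¹ d = adj(I−A)·d / det(I−A), with det(I−A) = 0.39905:
  x_1 = (0.552000·40 + 0.261250·100 + 0.151875·90 + 0.134625·120) / 0.39905 = 78.02875 / 0.39905 ≈ 195.54
  x_2 = (0.184000·40 + 0.549750·100 + 0.224125·90 + 0.218375·120) / 0.39905 = 108.71125 / 0.39905 ≈ 272.43
  x_3 = (0.230000·40 + 0.145000·100 + 0.638000·90 + 0.132000·120) / 0.39905 = 96.96 / 0.39905 ≈ 242.98
  x_4 = (0.253000·40 + 0.159500·100 + 0.302750·90 + 0.544250·120) / 0.39905 = 118.6275 / 0.39905 ≈ 297.27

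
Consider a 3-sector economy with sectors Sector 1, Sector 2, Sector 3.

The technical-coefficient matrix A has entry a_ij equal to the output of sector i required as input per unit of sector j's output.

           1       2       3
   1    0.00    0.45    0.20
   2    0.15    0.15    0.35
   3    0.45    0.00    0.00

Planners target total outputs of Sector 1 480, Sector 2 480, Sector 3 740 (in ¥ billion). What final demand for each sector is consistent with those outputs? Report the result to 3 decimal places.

I − A =
  [   1.00    -0.45    -0.20]
  [  -0.15     0.85    -0.35]
  [  -0.45     0.00     1.00]
d = (I − A) x:
  d_1 = (+1.00)·480 + (-0.45)·480 + (-0.20)·740 = 116.000
  d_2 = (-0.15)·480 + (+0.85)·480 + (-0.35)·740 = 77.000
  d_3 = (-0.45)·480 + (+0.00)·480 + (+1.00)·740 = 524.000

d_1 = 116.000, d_2 = 77.000, d_3 = 524.000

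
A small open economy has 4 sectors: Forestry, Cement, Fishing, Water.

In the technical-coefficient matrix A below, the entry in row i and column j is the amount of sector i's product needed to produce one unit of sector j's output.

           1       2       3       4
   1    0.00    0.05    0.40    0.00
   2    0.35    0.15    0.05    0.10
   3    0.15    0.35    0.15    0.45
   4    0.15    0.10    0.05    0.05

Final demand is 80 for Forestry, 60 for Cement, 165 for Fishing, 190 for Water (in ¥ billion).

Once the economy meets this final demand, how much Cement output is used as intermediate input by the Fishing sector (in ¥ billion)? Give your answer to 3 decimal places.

z_23 = 25.644

I − A =
  [   1.00    -0.05    -0.40     0.00]
  [  -0.35     0.85    -0.05    -0.10]
  [  -0.15    -0.35     0.85    -0.45]
  [  -0.15    -0.10    -0.05     0.95]
Compute the cofactors C_ij = (−1)^(i+j)·(3×3 minor ij) of I−A; the adjugate is their transpose:
adj(I−A) = Cᵀ =
  [ 0.638125   0.190250   0.321625   0.172375]
  [ 0.298750   0.701000   0.191500   0.164500]
  [ 0.314375   0.388000   0.780125   0.410375]
  [ 0.148750   0.124250   0.112000   0.589750]
det(I−A) = Σ_j (I−A)_1j·C_1j = (1.00)(0.638125) + (-0.05)(0.298750) + (-0.40)(0.314375) + (0.00)(0.148750) = 0.4974375
(I − A)⁻¹ = adj(I−A) / det(I−A) ≈
  [   1.2828     0.3825     0.6466     0.3465]
  [   0.6006     1.4092     0.3850     0.3307]
  [   0.6320     0.7800     1.5683     0.8250]
  [   0.2990     0.2498     0.2252     1.1856]
First solve x = (I − A)⁻¹ d = adj(I−A)·d / det(I−A); in particular x_3 = (0.314375·80 + 0.388000·60 + 0.780125·165 + 0.410375·190) / 0.4974375 = 255.121875 / 0.4974375 ≈ 512.87222.
Intermediate flow from 2 to 3: z_23 = a_23 · x_3 = 0.05 × 255.121875 / 0.4974375 = 12.75609375 / 0.4974375 ≈ 25.644.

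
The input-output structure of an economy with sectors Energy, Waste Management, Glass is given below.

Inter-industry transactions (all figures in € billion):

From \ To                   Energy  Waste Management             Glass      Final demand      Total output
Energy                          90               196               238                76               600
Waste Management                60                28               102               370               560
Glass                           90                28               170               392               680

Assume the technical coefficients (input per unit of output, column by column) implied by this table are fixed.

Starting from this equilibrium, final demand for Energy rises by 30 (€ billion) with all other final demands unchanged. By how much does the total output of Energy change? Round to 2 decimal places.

Δx_E = 41.19

Technical coefficients a_ij = z_ij / X_j:
  a_EE = 90/600 = 0.15, a_WE = 60/600 = 0.10, a_GE = 90/600 = 0.15
  a_EW = 196/560 = 0.35, a_WW = 28/560 = 0.05, a_GW = 28/560 = 0.05
  a_EG = 238/680 = 0.35, a_WG = 102/680 = 0.15, a_GG = 170/680 = 0.25
I − A =
  [   0.85    -0.35    -0.35]
  [  -0.10     0.95    -0.15]
  [  -0.15    -0.05     0.75]
Cofactors of I−A, C_ij = (−1)^(i+j)·(minor ij) (rows/columns in the sector order above):
  C_11 = (0.95)(0.75) − (-0.15)(-0.05) = 0.7050
  C_12 = −[(-0.10)(0.75) − (-0.15)(-0.15)] = 0.0975
  C_13 = (-0.10)(-0.05) − (0.95)(-0.15) = 0.1475
  C_21 = −[(-0.35)(0.75) − (-0.35)(-0.05)] = 0.2800
  C_22 = (0.85)(0.75) − (-0.35)(-0.15) = 0.5850
  C_23 = −[(0.85)(-0.05) − (-0.35)(-0.15)] = 0.0950
  C_31 = (-0.35)(-0.15) − (-0.35)(0.95) = 0.3850
  C_32 = −[(0.85)(-0.15) − (-0.35)(-0.10)] = 0.1625
  C_33 = (0.85)(0.95) − (-0.35)(-0.10) = 0.7725
det(I−A) = Σ_j (I−A)_1j·C_1j = (0.85)(0.7050) + (-0.35)(0.0975) + (-0.35)(0.1475) = 0.5135
adj(I−A) = Cᵀ =
  [ 0.7050   0.2800   0.3850]
  [ 0.0975   0.5850   0.1625]
  [ 0.1475   0.0950   0.7725]
(I − A)⁻¹ = adj(I−A) / det(I−A) ≈
  [   1.3729     0.5453     0.7498]
  [   0.1899     1.1392     0.3165]
  [   0.2872     0.1850     1.5044]
Δx = (I − A)⁻¹ Δd with Δd having +30 in the Energy component and 0 elsewhere.
So Δx_E = L_EE · (+30), where L_EE = adj(I−A)_EE / det(I−A) = 0.7050 / 0.5135.
Δx_E = 0.7050 × (+30) / 0.5135 = 21.15 / 0.5135 ≈ 41.19.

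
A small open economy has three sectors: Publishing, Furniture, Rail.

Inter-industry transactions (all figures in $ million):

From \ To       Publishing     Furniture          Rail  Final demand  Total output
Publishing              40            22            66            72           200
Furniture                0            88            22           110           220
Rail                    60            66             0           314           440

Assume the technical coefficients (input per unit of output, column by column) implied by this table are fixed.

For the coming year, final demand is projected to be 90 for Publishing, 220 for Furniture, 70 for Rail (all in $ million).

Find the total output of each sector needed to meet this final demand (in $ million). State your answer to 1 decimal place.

x_P = 207.5, x_F = 387.4, x_R = 248.5

Technical coefficients a_ij = z_ij / X_j:
  a_PP = 40/200 = 0.20, a_FP = 0/200 = 0.00, a_RP = 60/200 = 0.30
  a_PF = 22/220 = 0.10, a_FF = 88/220 = 0.40, a_RF = 66/220 = 0.30
  a_PR = 66/440 = 0.15, a_FR = 22/440 = 0.05, a_RR = 0/440 = 0.00
I − A =
  [   0.80    -0.10    -0.15]
  [   0.00     0.60    -0.05]
  [  -0.30    -0.30     1.00]
Cofactors of I−A, C_ij = (−1)^(i+j)·(minor ij) (rows/columns in the sector order above):
  C_11 = (0.60)(1.00) − (-0.05)(-0.30) = 0.5850
  C_12 = −[(0.00)(1.00) − (-0.05)(-0.30)] = 0.0150
  C_13 = (0.00)(-0.30) − (0.60)(-0.30) = 0.1800
  C_21 = −[(-0.10)(1.00) − (-0.15)(-0.30)] = 0.1450
  C_22 = (0.80)(1.00) − (-0.15)(-0.30) = 0.7550
  C_23 = −[(0.80)(-0.30) − (-0.10)(-0.30)] = 0.2700
  C_31 = (-0.10)(-0.05) − (-0.15)(0.60) = 0.0950
  C_32 = −[(0.80)(-0.05) − (-0.15)(0.00)] = 0.0400
  C_33 = (0.80)(0.60) − (-0.10)(0.00) = 0.4800
det(I−A) = Σ_j (I−A)_1j·C_1j = (0.80)(0.5850) + (-0.10)(0.0150) + (-0.15)(0.1800) = 0.4395
adj(I−A) = Cᵀ =
  [ 0.5850   0.1450   0.0950]
  [ 0.0150   0.7550   0.0400]
  [ 0.1800   0.2700   0.4800]
(I − A)⁻¹ = adj(I−A) / det(I−A) ≈
  [   1.3311     0.3299     0.2162]
  [   0.0341     1.7179     0.0910]
  [   0.4096     0.6143     1.0922]
x = (I − A)⁻¹ d = adj(I−A)·d / det(I−A), with det(I−A) = 0.4395:
  x_P = (0.5850·90 + 0.1450·220 + 0.0950·70) / 0.4395 = 91.20 / 0.4395 ≈ 207.5
  x_F = (0.0150·90 + 0.7550·220 + 0.0400·70) / 0.4395 = 170.25 / 0.4395 ≈ 387.4
  x_R = (0.1800·90 + 0.2700·220 + 0.4800·70) / 0.4395 = 109.20 / 0.4395 ≈ 248.5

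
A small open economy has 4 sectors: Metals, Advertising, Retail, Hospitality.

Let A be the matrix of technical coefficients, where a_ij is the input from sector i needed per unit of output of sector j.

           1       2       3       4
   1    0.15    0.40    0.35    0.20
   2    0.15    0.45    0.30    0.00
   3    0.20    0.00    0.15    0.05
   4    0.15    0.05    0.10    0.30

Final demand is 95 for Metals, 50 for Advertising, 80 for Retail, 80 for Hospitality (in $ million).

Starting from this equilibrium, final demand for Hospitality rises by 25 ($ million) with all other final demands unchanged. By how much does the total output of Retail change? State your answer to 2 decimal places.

Δx_3 = 6.04

I − A =
  [   0.85    -0.40    -0.35    -0.20]
  [  -0.15     0.55    -0.30     0.00]
  [  -0.20     0.00     0.85    -0.05]
  [  -0.15    -0.05    -0.10     0.70]
Compute the cofactors C_ij = (−1)^(i+j)·(3×3 minor ij) of I−A; the adjugate is their transpose:
adj(I−A) = Cᵀ =
  [ 0.323750   0.245375   0.232750   0.109125]
  [ 0.132750   0.420375   0.209250   0.052875]
  [ 0.081500   0.063125   0.267250   0.042375]
  [ 0.090500   0.091625   0.103000   0.283875]
det(I−A) = Σ_j (I−A)_1j·C_1j = (0.85)(0.323750) + (-0.40)(0.132750) + (-0.35)(0.081500) + (-0.20)(0.090500) = 0.1754625
(I − A)⁻¹ = adj(I−A) / det(I−A) ≈
  [   1.8451     1.3984     1.3265     0.6219]
  [   0.7566     2.3958     1.1926     0.3013]
  [   0.4645     0.3598     1.5231     0.2415]
  [   0.5158     0.5222     0.5870     1.6179]
Δx = (I − A)⁻¹ Δd with Δd having +25 in the Hospitality component and 0 elsewhere.
So Δx_3 = L_34 · (+25), where L_34 = adj(I−A)_34 / det(I−A) = 0.042375 / 0.1754625.
Δx_3 = 0.042375 × (+25) / 0.1754625 = 1.059375 / 0.1754625 ≈ 6.04.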